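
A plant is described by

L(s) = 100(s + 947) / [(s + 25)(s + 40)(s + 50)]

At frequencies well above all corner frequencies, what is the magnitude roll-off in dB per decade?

-40 dB/decade

Each pole contributes −20 dB/decade at high frequency; each zero contributes +20 dB/decade.
Net: 1 zero(s) − 3 pole(s) → -40 dB/decade.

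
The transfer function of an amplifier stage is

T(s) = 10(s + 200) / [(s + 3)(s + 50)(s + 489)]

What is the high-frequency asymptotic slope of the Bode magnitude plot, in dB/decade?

-40 dB/decade

Each pole contributes −20 dB/decade at high frequency; each zero contributes +20 dB/decade.
Net: 1 zero(s) − 3 pole(s) → -40 dB/decade.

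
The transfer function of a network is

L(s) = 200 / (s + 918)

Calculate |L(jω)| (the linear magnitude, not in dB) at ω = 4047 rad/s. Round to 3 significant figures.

0.0482

At s = jω = j4047:
pole (s+918): 918 + j4047 → |·| = √(918²+4047²) = √17220933 ≈ 4149.8, ∠ = arctan(4047/918) ≈ 77.22°
|L| = 200 / 4149.8 ≈ 0.048195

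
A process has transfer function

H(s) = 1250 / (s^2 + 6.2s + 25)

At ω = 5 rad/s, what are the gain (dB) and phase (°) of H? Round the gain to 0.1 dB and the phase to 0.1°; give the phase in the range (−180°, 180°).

32.1 dB, -90.0°

At s = jω = j5:
quadratic: (j5)² + 6.2·j5 + 25 = 0 + j31 → |·| ≈ 31, ∠ ≈ 90.00°
|H| = 1250 / 31 ≈ 40.323
Gain = 20 log₁₀(40.323) ≈ 32.11 dB
∠H = 0.00° − 90.00° = -90.00°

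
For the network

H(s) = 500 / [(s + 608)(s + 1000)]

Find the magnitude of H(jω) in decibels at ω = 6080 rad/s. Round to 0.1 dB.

-97.5 dB

At s = jω = j6080:
pole (s+608): 608 + j6080 → |·| = √(608²+6080²) = √37336064 ≈ 6110.3, ∠ = arctan(6080/608) ≈ 84.29°
pole (s+1000): 1000 + j6080 → |·| = √(1000²+6080²) = √37966400 ≈ 6161.7, ∠ = arctan(6080/1000) ≈ 80.66°
|H| = 500 / 3.765e+07 ≈ 1.328e-05
Gain = 20 log₁₀(1.328e-05) ≈ -97.54 dB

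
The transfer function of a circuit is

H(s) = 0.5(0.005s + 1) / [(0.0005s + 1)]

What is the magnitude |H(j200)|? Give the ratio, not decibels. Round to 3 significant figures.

0.704

At ω = 200 rad/s:
zero (1 + j200·0.005) = 1 + j1 → |·| ≈ 1.4142, ∠ ≈ 45.00°
pole (1 + j200·0.0005) = 1 + j0.1 → |·| ≈ 1.005, ∠ ≈ 5.71°
|H| = 0.5 · 1.4142 / (1.005) ≈ 0.70358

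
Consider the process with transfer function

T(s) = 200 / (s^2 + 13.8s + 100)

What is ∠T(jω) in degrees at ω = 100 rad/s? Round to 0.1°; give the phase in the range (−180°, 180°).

-172.1°

At s = jω = j100:
quadratic: (j100)² + 13.8·j100 + 100 = -9900 + j1380 → |·| ≈ 9995.7, ∠ ≈ 172.06°
∠T = 0.00° − 172.06° = -172.06°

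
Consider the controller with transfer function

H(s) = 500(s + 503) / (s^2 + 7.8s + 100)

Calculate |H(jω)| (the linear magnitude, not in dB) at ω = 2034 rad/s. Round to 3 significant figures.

0.253

At s = jω = j2034:
zero (s+503): 503 + j2034 → |·| = √(503²+2034²) = √4390165 ≈ 2095.3, ∠ = arctan(2034/503) ≈ 76.11°
quadratic: (j2034)² + 7.8·j2034 + 100 = -4137056 + j15865.2 → |·| ≈ 4.1371e+06, ∠ ≈ 179.78°
|H| = 500 · 2095.3 / 4.1371e+06 ≈ 0.25323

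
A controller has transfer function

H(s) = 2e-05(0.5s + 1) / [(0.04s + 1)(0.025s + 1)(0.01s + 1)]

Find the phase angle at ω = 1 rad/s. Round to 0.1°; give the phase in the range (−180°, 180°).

22.3°

At ω = 1 rad/s:
zero (1 + j1·0.5) = 1 + j0.5 → |·| ≈ 1.118, ∠ ≈ 26.57°
pole (1 + j1·0.04) = 1 + j0.04 → |·| ≈ 1.0008, ∠ ≈ 2.29°
pole (1 + j1·0.025) = 1 + j0.025 → |·| ≈ 1.0003, ∠ ≈ 1.43°
pole (1 + j1·0.01) = 1 + j0.01 → |·| ≈ 1, ∠ ≈ 0.57°
∠H = (26.57°) − (2.29° + 1.43° + 0.57°) = 22.28°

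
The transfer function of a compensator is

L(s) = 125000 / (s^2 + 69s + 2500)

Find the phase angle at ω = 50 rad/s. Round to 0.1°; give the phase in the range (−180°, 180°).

At s = jω = j50:
quadratic: (j50)² + 69·j50 + 2500 = 0 + j3450 → |·| ≈ 3450, ∠ ≈ 90.00°
∠L = 0.00° − 90.00° = -90.00°

-90.0°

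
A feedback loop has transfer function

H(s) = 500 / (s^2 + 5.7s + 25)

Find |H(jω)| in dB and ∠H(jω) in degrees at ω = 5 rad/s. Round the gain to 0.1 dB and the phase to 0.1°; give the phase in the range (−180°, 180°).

24.9 dB, -90.0°

At s = jω = j5:
quadratic: (j5)² + 5.7·j5 + 25 = 0 + j28.5 → |·| ≈ 28.5, ∠ ≈ 90.00°
|H| = 500 / 28.5 ≈ 17.544
Gain = 20 log₁₀(17.544) ≈ 24.88 dB
∠H = 0.00° − 90.00° = -90.00°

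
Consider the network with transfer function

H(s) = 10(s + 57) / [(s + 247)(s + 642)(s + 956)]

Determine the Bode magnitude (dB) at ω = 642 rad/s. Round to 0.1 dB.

-101.0 dB

At s = jω = j642:
zero (s+57): 57 + j642 → |·| = √(57²+642²) = √415413 ≈ 644.53, ∠ = arctan(642/57) ≈ 84.93°
pole (s+247): 247 + j642 → |·| = √(247²+642²) = √473173 ≈ 687.88, ∠ = arctan(642/247) ≈ 68.96°
pole (s+642): 642 + j642 → |·| = √(642²+642²) = √824328 ≈ 907.93, ∠ = arctan(642/642) ≈ 45.00°
pole (s+956): 956 + j642 → |·| = √(956²+642²) = √1326100 ≈ 1151.6, ∠ = arctan(642/956) ≈ 33.88°
|H| = 10 · 644.53 / 7.1923e+08 ≈ 8.9614e-06
Gain = 20 log₁₀(8.9614e-06) ≈ -100.95 dB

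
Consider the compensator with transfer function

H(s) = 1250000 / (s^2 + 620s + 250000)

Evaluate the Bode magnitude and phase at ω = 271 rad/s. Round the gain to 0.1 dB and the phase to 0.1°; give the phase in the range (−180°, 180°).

At s = jω = j271:
quadratic: (j271)² + 620·j271 + 250000 = 176559 + j168020 → |·| ≈ 2.4373e+05, ∠ ≈ 43.58°
|H| = 1250000 / 2.4373e+05 ≈ 5.1286
Gain = 20 log₁₀(5.1286) ≈ 14.20 dB
∠H = 0.00° − 43.58° = -43.58°

14.2 dB, -43.6°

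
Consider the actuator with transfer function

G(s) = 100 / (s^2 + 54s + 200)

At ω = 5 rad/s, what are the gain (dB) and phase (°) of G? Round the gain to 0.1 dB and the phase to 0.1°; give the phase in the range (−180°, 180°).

-10.2 dB, -57.1°

Substitute s = j5:
Numerator: 100 = 100 + j0
Denominator: (j5)^2 + 54(j5) + 200 = 175 + j270
|N| = √(100² + 0²) ≈ 100, ∠N ≈ 0.00°
|D| = √(175² + 270²) ≈ 321.75, ∠D ≈ 57.05°
|G| = 100 / 321.75 ≈ 0.3108
Gain = 20 log₁₀(0.3108) ≈ -10.15 dB
∠G = 0.00° − 57.05° = -57.05°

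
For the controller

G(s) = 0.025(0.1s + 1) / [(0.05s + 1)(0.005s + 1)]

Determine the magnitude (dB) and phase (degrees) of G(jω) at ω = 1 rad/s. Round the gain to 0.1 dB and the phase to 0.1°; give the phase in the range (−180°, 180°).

At ω = 1 rad/s:
zero (1 + j1·0.1) = 1 + j0.1 → |·| ≈ 1.005, ∠ ≈ 5.71°
pole (1 + j1·0.05) = 1 + j0.05 → |·| ≈ 1.0012, ∠ ≈ 2.86°
pole (1 + j1·0.005) = 1 + j0.005 → |·| ≈ 1, ∠ ≈ 0.29°
|G| = 0.025 · 1.005 / (1.0012 · 1) ≈ 0.025095
Gain = 20 log₁₀(0.025095) ≈ -32.01 dB
∠G = (5.71°) − (2.86° + 0.29°) = 2.56°

-32.0 dB, 2.6°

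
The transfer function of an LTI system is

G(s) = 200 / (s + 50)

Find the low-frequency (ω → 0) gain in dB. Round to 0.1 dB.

12.0 dB

G(0) = 200 / (50) = 4
20 log₁₀(4) ≈ 12.04 dB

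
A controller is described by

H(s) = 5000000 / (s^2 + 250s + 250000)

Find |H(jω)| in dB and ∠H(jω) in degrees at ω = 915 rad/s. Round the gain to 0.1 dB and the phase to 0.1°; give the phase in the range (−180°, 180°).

18.0 dB, -158.7°

At s = jω = j915:
quadratic: (j915)² + 250·j915 + 250000 = -587225 + j228750 → |·| ≈ 6.3021e+05, ∠ ≈ 158.72°
|H| = 5000000 / 6.3021e+05 ≈ 7.9339
Gain = 20 log₁₀(7.9339) ≈ 17.99 dB
∠H = 0.00° − 158.72° = -158.72°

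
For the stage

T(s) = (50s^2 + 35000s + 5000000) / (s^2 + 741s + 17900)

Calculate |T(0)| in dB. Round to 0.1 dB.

48.9 dB

T(0) = 5000000 / 17900 ≈ 279.33
20 log₁₀(279.33) ≈ 48.92 dB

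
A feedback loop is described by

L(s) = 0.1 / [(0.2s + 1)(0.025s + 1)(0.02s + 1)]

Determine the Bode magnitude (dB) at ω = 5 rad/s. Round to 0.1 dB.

-23.1 dB

At ω = 5 rad/s:
pole (1 + j5·0.2) = 1 + j1 → |·| ≈ 1.4142, ∠ ≈ 45.00°
pole (1 + j5·0.025) = 1 + j0.125 → |·| ≈ 1.0078, ∠ ≈ 7.13°
pole (1 + j5·0.02) = 1 + j0.1 → |·| ≈ 1.005, ∠ ≈ 5.71°
|L| = 0.1 · 1 / (1.4142 · 1.0078 · 1.005) ≈ 0.069815
Gain = 20 log₁₀(0.069815) ≈ -23.12 dB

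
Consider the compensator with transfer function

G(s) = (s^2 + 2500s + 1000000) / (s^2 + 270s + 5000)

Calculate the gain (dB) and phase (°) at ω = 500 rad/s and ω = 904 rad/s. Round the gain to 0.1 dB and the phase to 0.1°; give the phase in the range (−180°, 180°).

ω = 500: 14.3 dB, -92.1°; ω = 904: 8.5 dB, -77.9°

Substitute s = j500:
Numerator: (j500)^2 + 2500(j500) + 1000000 = 750000 + j1250000
Denominator: (j500)^2 + 270(j500) + 5000 = -245000 + j135000
|N| = √(750000² + 1250000²) ≈ 1.4577e+06, ∠N ≈ 59.04°
|D| = √(245000² + 135000²) ≈ 2.7973e+05, ∠D ≈ 151.14°
|G| = 1.4577e+06 / 2.7973e+05 ≈ 5.2111
Gain = 20 log₁₀(5.2111) ≈ 14.34 dB
∠G = 59.04° − 151.14° = -92.10°

Substitute s = j904:
Numerator: (j904)^2 + 2500(j904) + 1000000 = 182784 + j2260000
Denominator: (j904)^2 + 270(j904) + 5000 = -812216 + j244080
|N| = √(182784² + 2260000²) ≈ 2.2674e+06, ∠N ≈ 85.38°
|D| = √(812216² + 244080²) ≈ 8.481e+05, ∠D ≈ 163.27°
|G| = 2.2674e+06 / 8.481e+05 ≈ 2.6735
Gain = 20 log₁₀(2.6735) ≈ 8.54 dB
∠G = 85.38° − 163.27° = -77.89°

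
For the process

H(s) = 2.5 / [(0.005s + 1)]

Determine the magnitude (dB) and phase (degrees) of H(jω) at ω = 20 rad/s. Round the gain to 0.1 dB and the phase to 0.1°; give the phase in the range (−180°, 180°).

At ω = 20 rad/s:
pole (1 + j20·0.005) = 1 + j0.1 → |·| ≈ 1.005, ∠ ≈ 5.71°
|H| = 2.5 · 1 / (1.005) ≈ 2.4876
Gain = 20 log₁₀(2.4876) ≈ 7.92 dB
∠H = (0°) − (5.71°) = -5.71°

7.9 dB, -5.7°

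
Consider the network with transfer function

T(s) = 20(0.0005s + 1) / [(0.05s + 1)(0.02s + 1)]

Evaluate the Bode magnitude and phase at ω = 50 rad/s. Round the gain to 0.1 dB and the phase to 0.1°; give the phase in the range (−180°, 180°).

At ω = 50 rad/s:
zero (1 + j50·0.0005) = 1 + j0.025 → |·| ≈ 1.0003, ∠ ≈ 1.43°
pole (1 + j50·0.05) = 1 + j2.5 → |·| ≈ 2.6926, ∠ ≈ 68.20°
pole (1 + j50·0.02) = 1 + j1 → |·| ≈ 1.4142, ∠ ≈ 45.00°
|T| = 20 · 1.0003 / (2.6926 · 1.4142) ≈ 5.2538
Gain = 20 log₁₀(5.2538) ≈ 14.41 dB
∠T = (1.43°) − (68.20° + 45.00°) = -111.77°

14.4 dB, -111.8°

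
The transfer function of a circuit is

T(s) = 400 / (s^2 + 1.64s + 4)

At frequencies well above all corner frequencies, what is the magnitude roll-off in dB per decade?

-40 dB/decade

Each pole contributes −20 dB/decade at high frequency; each zero contributes +20 dB/decade.
Net: 0 zero(s) − 2 pole(s) → -40 dB/decade.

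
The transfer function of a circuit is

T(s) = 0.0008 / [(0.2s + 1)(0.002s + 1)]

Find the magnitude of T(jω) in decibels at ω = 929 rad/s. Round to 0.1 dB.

At ω = 929 rad/s:
pole (1 + j929·0.2) = 1 + j185.8 → |·| ≈ 185.8, ∠ ≈ 89.69°
pole (1 + j929·0.002) = 1 + j1.858 → |·| ≈ 2.11, ∠ ≈ 61.71°
|T| = 0.0008 · 1 / (185.8 · 2.11) ≈ 2.0406e-06
Gain = 20 log₁₀(2.0406e-06) ≈ -113.80 dB

-113.8 dB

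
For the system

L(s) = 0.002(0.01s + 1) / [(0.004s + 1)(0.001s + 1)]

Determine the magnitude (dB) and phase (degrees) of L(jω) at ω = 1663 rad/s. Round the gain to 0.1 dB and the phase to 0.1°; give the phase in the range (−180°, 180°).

-51.9 dB, -53.9°

At ω = 1663 rad/s:
zero (1 + j1663·0.01) = 1 + j16.63 → |·| ≈ 16.66, ∠ ≈ 86.56°
pole (1 + j1663·0.004) = 1 + j6.652 → |·| ≈ 6.7267, ∠ ≈ 81.45°
pole (1 + j1663·0.001) = 1 + j1.663 → |·| ≈ 1.9405, ∠ ≈ 58.98°
|L| = 0.002 · 16.66 / (6.7267 · 1.9405) ≈ 0.0025526
Gain = 20 log₁₀(0.0025526) ≈ -51.86 dB
∠L = (86.56°) − (81.45° + 58.98°) = -53.87°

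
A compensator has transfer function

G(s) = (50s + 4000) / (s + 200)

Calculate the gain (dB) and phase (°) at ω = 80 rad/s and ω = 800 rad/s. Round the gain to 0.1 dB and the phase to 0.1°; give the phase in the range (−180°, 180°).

ω = 80: 28.4 dB, 23.2°; ω = 800: 33.8 dB, 8.3°

Substitute s = j80:
Numerator: 50(j80) + 4000 = 4000 + j4000
Denominator: (j80) + 200 = 200 + j80
|N| = √(4000² + 4000²) ≈ 5656.9, ∠N ≈ 45.00°
|D| = √(200² + 80²) ≈ 215.41, ∠D ≈ 21.80°
|G| = 5656.9 / 215.41 ≈ 26.261
Gain = 20 log₁₀(26.261) ≈ 28.39 dB
∠G = 45.00° − 21.80° = 23.20°

Substitute s = j800:
Numerator: 50(j800) + 4000 = 4000 + j40000
Denominator: (j800) + 200 = 200 + j800
|N| = √(4000² + 40000²) ≈ 40200, ∠N ≈ 84.29°
|D| = √(200² + 800²) ≈ 824.62, ∠D ≈ 75.96°
|G| = 40200 / 824.62 ≈ 48.75
Gain = 20 log₁₀(48.75) ≈ 33.76 dB
∠G = 84.29° − 75.96° = 8.33°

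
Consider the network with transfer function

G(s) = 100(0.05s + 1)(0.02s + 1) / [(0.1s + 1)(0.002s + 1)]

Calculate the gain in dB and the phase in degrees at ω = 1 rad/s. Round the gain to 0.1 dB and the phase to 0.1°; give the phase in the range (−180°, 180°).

40.0 dB, -1.8°

At ω = 1 rad/s:
zero (1 + j1·0.05) = 1 + j0.05 → |·| ≈ 1.0012, ∠ ≈ 2.86°
zero (1 + j1·0.02) = 1 + j0.02 → |·| ≈ 1.0002, ∠ ≈ 1.15°
pole (1 + j1·0.1) = 1 + j0.1 → |·| ≈ 1.005, ∠ ≈ 5.71°
pole (1 + j1·0.002) = 1 + j0.002 → |·| ≈ 1, ∠ ≈ 0.11°
|G| = 100 · 1.0012 · 1.0002 / (1.005 · 1) ≈ 99.642
Gain = 20 log₁₀(99.642) ≈ 39.97 dB
∠G = (2.86° + 1.15°) − (5.71° + 0.11°) = -1.81°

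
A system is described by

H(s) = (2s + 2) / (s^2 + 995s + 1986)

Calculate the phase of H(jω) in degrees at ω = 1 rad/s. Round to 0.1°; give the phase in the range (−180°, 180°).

Substitute s = j1:
Numerator: 2(j1) + 2 = 2 + j2
Denominator: (j1)^2 + 995(j1) + 1986 = 1985 + j995
|N| = √(2² + 2²) ≈ 2.8284, ∠N ≈ 45.00°
|D| = √(1985² + 995²) ≈ 2220.4, ∠D ≈ 26.62°
∠H = 45.00° − 26.62° = 18.38°

18.4°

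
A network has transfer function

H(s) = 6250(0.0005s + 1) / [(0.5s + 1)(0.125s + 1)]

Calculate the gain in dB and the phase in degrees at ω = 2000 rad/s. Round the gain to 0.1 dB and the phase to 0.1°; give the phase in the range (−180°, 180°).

At ω = 2000 rad/s:
zero (1 + j2000·0.0005) = 1 + j1 → |·| ≈ 1.4142, ∠ ≈ 45.00°
pole (1 + j2000·0.5) = 1 + j1000 → |·| ≈ 1000, ∠ ≈ 89.94°
pole (1 + j2000·0.125) = 1 + j250 → |·| ≈ 250, ∠ ≈ 89.77°
|H| = 6250 · 1.4142 / (1000 · 250) ≈ 0.035355
Gain = 20 log₁₀(0.035355) ≈ -29.03 dB
∠H = (45.00°) − (89.94° + 89.77°) = -134.71°

-29.0 dB, -134.7°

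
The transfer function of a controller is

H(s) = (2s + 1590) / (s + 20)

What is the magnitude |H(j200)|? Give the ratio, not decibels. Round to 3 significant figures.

Substitute s = j200:
Numerator: 2(j200) + 1590 = 1590 + j400
Denominator: (j200) + 20 = 20 + j200
|N| = √(1590² + 400²) ≈ 1639.5, ∠N ≈ 14.12°
|D| = √(20² + 200²) ≈ 201, ∠D ≈ 84.29°
|H| = 1639.5 / 201 ≈ 8.1567

8.16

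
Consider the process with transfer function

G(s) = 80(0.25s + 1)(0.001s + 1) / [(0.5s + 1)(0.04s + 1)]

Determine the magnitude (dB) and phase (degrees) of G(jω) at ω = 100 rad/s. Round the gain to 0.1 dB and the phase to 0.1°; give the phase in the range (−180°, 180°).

At ω = 100 rad/s:
zero (1 + j100·0.25) = 1 + j25 → |·| ≈ 25.02, ∠ ≈ 87.71°
zero (1 + j100·0.001) = 1 + j0.1 → |·| ≈ 1.005, ∠ ≈ 5.71°
pole (1 + j100·0.5) = 1 + j50 → |·| ≈ 50.01, ∠ ≈ 88.85°
pole (1 + j100·0.04) = 1 + j4 → |·| ≈ 4.1231, ∠ ≈ 75.96°
|G| = 80 · 25.02 · 1.005 / (50.01 · 4.1231) ≈ 9.7558
Gain = 20 log₁₀(9.7558) ≈ 19.79 dB
∠G = (87.71° + 5.71°) − (88.85° + 75.96°) = -71.39°

19.8 dB, -71.4°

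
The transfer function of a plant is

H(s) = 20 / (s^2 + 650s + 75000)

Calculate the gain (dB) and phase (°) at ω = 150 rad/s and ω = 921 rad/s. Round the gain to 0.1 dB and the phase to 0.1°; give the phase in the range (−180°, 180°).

Substitute s = j150:
Numerator: 20 = 20 + j0
Denominator: (j150)^2 + 650(j150) + 75000 = 52500 + j97500
|N| = √(20² + 0²) ≈ 20, ∠N ≈ 0.00°
|D| = √(52500² + 97500²) ≈ 1.1074e+05, ∠D ≈ 61.70°
|H| = 20 / 1.1074e+05 ≈ 0.0001806
Gain = 20 log₁₀(0.0001806) ≈ -74.87 dB
∠H = 0.00° − 61.70° = -61.70°

Substitute s = j921:
Numerator: 20 = 20 + j0
Denominator: (j921)^2 + 650(j921) + 75000 = -773241 + j598650
|N| = √(20² + 0²) ≈ 20, ∠N ≈ 0.00°
|D| = √(773241² + 598650²) ≈ 9.779e+05, ∠D ≈ 142.25°
|H| = 20 / 9.779e+05 ≈ 2.0452e-05
Gain = 20 log₁₀(2.0452e-05) ≈ -93.79 dB
∠H = 0.00° − 142.25° = -142.25°

ω = 150: -74.9 dB, -61.7°; ω = 921: -93.8 dB, -142.3°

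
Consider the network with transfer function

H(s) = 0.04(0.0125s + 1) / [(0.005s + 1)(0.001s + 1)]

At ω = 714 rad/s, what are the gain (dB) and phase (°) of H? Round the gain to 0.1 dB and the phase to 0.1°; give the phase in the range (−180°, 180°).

At ω = 714 rad/s:
zero (1 + j714·0.0125) = 1 + j8.925 → |·| ≈ 8.9808, ∠ ≈ 83.61°
pole (1 + j714·0.005) = 1 + j3.57 → |·| ≈ 3.7074, ∠ ≈ 74.35°
pole (1 + j714·0.001) = 1 + j0.714 → |·| ≈ 1.2287, ∠ ≈ 35.53°
|H| = 0.04 · 8.9808 / (3.7074 · 1.2287) ≈ 0.078861
Gain = 20 log₁₀(0.078861) ≈ -22.06 dB
∠H = (83.61°) − (74.35° + 35.53°) = -26.27°

-22.1 dB, -26.3°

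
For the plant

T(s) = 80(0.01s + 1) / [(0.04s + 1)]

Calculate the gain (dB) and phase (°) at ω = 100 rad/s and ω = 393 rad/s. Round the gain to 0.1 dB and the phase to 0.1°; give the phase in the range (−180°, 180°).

ω = 100: 28.8 dB, -31.0°; ω = 393: 26.3 dB, -10.6°

At ω = 100 rad/s:
zero (1 + j100·0.01) = 1 + j1 → |·| ≈ 1.4142, ∠ ≈ 45.00°
pole (1 + j100·0.04) = 1 + j4 → |·| ≈ 4.1231, ∠ ≈ 75.96°
|T| = 80 · 1.4142 / (4.1231) ≈ 27.44
Gain = 20 log₁₀(27.44) ≈ 28.77 dB
∠T = (45.00°) − (75.96°) = -30.96°

At ω = 393 rad/s:
zero (1 + j393·0.01) = 1 + j3.93 → |·| ≈ 4.0552, ∠ ≈ 75.72°
pole (1 + j393·0.04) = 1 + j15.72 → |·| ≈ 15.752, ∠ ≈ 86.36°
|T| = 80 · 4.0552 / (15.752) ≈ 20.595
Gain = 20 log₁₀(20.595) ≈ 26.28 dB
∠T = (75.72°) − (86.36°) = -10.64°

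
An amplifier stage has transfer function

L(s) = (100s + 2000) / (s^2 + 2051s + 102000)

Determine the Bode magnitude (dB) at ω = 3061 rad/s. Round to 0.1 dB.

Substitute s = j3061:
Numerator: 100(j3061) + 2000 = 2000 + j306100
Denominator: (j3061)^2 + 2051(j3061) + 102000 = -9267721 + j6278111
|N| = √(2000² + 306100²) ≈ 3.0611e+05, ∠N ≈ 89.63°
|D| = √(9267721² + 6278111²) ≈ 1.1194e+07, ∠D ≈ 145.89°
|L| = 3.0611e+05 / 1.1194e+07 ≈ 0.027346
Gain = 20 log₁₀(0.027346) ≈ -31.26 dB

-31.3 dB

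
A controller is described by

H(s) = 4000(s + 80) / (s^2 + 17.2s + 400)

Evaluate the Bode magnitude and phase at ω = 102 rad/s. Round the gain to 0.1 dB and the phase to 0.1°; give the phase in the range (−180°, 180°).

At s = jω = j102:
zero (s+80): 80 + j102 → |·| = √(80²+102²) = √16804 ≈ 129.63, ∠ = arctan(102/80) ≈ 51.89°
quadratic: (j102)² + 17.2·j102 + 400 = -10004 + j1754.4 → |·| ≈ 10157, ∠ ≈ 170.05°
|H| = 4000 · 129.63 / 10157 ≈ 51.051
Gain = 20 log₁₀(51.051) ≈ 34.16 dB
∠H = 51.89° − 170.05° = -118.16°

34.2 dB, -118.2°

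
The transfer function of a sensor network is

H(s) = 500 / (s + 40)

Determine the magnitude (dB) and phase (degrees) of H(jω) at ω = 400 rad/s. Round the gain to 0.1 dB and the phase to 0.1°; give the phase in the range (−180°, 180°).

Substitute s = j400:
Numerator: 500 = 500 + j0
Denominator: (j400) + 40 = 40 + j400
|N| = √(500² + 0²) ≈ 500, ∠N ≈ 0.00°
|D| = √(40² + 400²) ≈ 402, ∠D ≈ 84.29°
|H| = 500 / 402 ≈ 1.2438
Gain = 20 log₁₀(1.2438) ≈ 1.90 dB
∠H = 0.00° − 84.29° = -84.29°

1.9 dB, -84.3°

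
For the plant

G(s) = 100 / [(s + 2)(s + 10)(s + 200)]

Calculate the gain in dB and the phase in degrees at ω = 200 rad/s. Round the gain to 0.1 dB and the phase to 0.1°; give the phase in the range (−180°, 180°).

-101.1 dB, 138.4°

At s = jω = j200:
pole (s+2): 2 + j200 → |·| = √(2²+200²) = √40004 ≈ 200.01, ∠ = arctan(200/2) ≈ 89.43°
pole (s+10): 10 + j200 → |·| = √(10²+200²) = √40100 ≈ 200.25, ∠ = arctan(200/10) ≈ 87.14°
pole (s+200): 200 + j200 → |·| = √(200²+200²) = √80000 ≈ 282.84, ∠ = arctan(200/200) ≈ 45.00°
|G| = 100 / 1.1328e+07 ≈ 8.8277e-06
Gain = 20 log₁₀(8.8277e-06) ≈ -101.08 dB
∠G = 0.00° − 221.57° = -221.57° ≡ 138.43° (principal value)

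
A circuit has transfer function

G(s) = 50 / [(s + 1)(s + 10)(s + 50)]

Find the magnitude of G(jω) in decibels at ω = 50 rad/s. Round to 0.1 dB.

At s = jω = j50:
pole (s+1): 1 + j50 → |·| = √(1²+50²) = √2501 ≈ 50.01, ∠ = arctan(50/1) ≈ 88.85°
pole (s+10): 10 + j50 → |·| = √(10²+50²) = √2600 ≈ 50.99, ∠ = arctan(50/10) ≈ 78.69°
pole (s+50): 50 + j50 → |·| = √(50²+50²) = √5000 ≈ 70.711, ∠ = arctan(50/50) ≈ 45.00°
|G| = 50 / 1.8031e+05 ≈ 0.0002773
Gain = 20 log₁₀(0.0002773) ≈ -71.14 dB

-71.1 dB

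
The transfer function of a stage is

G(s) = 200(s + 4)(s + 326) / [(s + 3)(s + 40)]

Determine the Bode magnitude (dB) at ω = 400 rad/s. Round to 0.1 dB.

48.2 dB

At s = jω = j400:
zero (s+4): 4 + j400 → |·| = √(4²+400²) = √160016 ≈ 400.02, ∠ = arctan(400/4) ≈ 89.43°
zero (s+326): 326 + j400 → |·| = √(326²+400²) = √266276 ≈ 516.02, ∠ = arctan(400/326) ≈ 50.82°
pole (s+3): 3 + j400 → |·| = √(3²+400²) = √160009 ≈ 400.01, ∠ = arctan(400/3) ≈ 89.57°
pole (s+40): 40 + j400 → |·| = √(40²+400²) = √161600 ≈ 402, ∠ = arctan(400/40) ≈ 84.29°
|G| = 200 · 2.0642e+05 / 1.608e+05 ≈ 256.74
Gain = 20 log₁₀(256.74) ≈ 48.19 dB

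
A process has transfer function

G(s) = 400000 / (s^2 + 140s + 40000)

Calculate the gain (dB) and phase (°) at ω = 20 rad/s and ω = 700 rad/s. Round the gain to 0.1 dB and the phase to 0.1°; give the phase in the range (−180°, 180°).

At s = jω = j20:
quadratic: (j20)² + 140·j20 + 40000 = 39600 + j2800 → |·| ≈ 39699, ∠ ≈ 4.04°
|G| = 400000 / 39699 ≈ 10.076
Gain = 20 log₁₀(10.076) ≈ 20.07 dB
∠G = 0.00° − 4.04° = -4.04°

At s = jω = j700:
quadratic: (j700)² + 140·j700 + 40000 = -450000 + j98000 → |·| ≈ 4.6055e+05, ∠ ≈ 167.71°
|G| = 400000 / 4.6055e+05 ≈ 0.86853
Gain = 20 log₁₀(0.86853) ≈ -1.22 dB
∠G = 0.00° − 167.71° = -167.71°

ω = 20: 20.1 dB, -4.0°; ω = 700: -1.2 dB, -167.7°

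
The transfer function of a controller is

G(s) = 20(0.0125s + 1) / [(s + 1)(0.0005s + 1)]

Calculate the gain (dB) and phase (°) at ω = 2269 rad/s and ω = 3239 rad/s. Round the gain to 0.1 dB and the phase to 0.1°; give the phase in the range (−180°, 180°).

At ω = 2269 rad/s:
zero (1 + j2269·0.0125) = 1 + j28.3625 → |·| ≈ 28.38, ∠ ≈ 87.98°
pole (1 + j2269·1) = 1 + j2269 → |·| ≈ 2269, ∠ ≈ 89.97°
pole (1 + j2269·0.0005) = 1 + j1.1345 → |·| ≈ 1.5123, ∠ ≈ 48.61°
|G| = 20 · 28.38 / (2269 · 1.5123) ≈ 0.16541
Gain = 20 log₁₀(0.16541) ≈ -15.63 dB
∠G = (87.98°) − (89.97° + 48.61°) = -50.60°

At ω = 3239 rad/s:
zero (1 + j3239·0.0125) = 1 + j40.4875 → |·| ≈ 40.5, ∠ ≈ 88.59°
pole (1 + j3239·1) = 1 + j3239 → |·| ≈ 3239, ∠ ≈ 89.98°
pole (1 + j3239·0.0005) = 1 + j1.6195 → |·| ≈ 1.9034, ∠ ≈ 58.31°
|G| = 20 · 40.5 / (3239 · 1.9034) ≈ 0.13138
Gain = 20 log₁₀(0.13138) ≈ -17.63 dB
∠G = (88.59°) − (89.98° + 58.31°) = -59.70°

ω = 2269: -15.6 dB, -50.6°; ω = 3239: -17.6 dB, -59.7°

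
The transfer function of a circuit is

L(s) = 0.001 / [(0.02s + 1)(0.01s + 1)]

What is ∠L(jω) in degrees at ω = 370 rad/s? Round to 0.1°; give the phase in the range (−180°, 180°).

-157.2°

At ω = 370 rad/s:
pole (1 + j370·0.02) = 1 + j7.4 → |·| ≈ 7.4673, ∠ ≈ 82.30°
pole (1 + j370·0.01) = 1 + j3.7 → |·| ≈ 3.8328, ∠ ≈ 74.88°
∠L = (0°) − (82.30° + 74.88°) = -157.18°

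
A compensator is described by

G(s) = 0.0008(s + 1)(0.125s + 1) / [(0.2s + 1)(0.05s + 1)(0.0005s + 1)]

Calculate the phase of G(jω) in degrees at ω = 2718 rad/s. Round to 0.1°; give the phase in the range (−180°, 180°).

-53.3°

At ω = 2718 rad/s:
zero (1 + j2718·1) = 1 + j2718 → |·| ≈ 2718, ∠ ≈ 89.98°
zero (1 + j2718·0.125) = 1 + j339.75 → |·| ≈ 339.75, ∠ ≈ 89.83°
pole (1 + j2718·0.2) = 1 + j543.6 → |·| ≈ 543.6, ∠ ≈ 89.89°
pole (1 + j2718·0.05) = 1 + j135.9 → |·| ≈ 135.9, ∠ ≈ 89.58°
pole (1 + j2718·0.0005) = 1 + j1.359 → |·| ≈ 1.6873, ∠ ≈ 53.65°
∠G = (89.98° + 89.83°) − (89.89° + 89.58° + 53.65°) = -53.31°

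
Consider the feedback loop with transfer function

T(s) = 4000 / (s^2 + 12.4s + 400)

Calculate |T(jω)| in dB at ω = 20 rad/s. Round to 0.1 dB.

At s = jω = j20:
quadratic: (j20)² + 12.4·j20 + 400 = 0 + j248 → |·| ≈ 248, ∠ ≈ 90.00°
|T| = 4000 / 248 ≈ 16.129
Gain = 20 log₁₀(16.129) ≈ 24.15 dB

24.2 dB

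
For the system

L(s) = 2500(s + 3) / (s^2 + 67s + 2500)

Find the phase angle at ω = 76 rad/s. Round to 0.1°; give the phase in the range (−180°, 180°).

-35.0°

At s = jω = j76:
zero (s+3): 3 + j76 → |·| = √(3²+76²) = √5785 ≈ 76.059, ∠ = arctan(76/3) ≈ 87.74°
quadratic: (j76)² + 67·j76 + 2500 = -3276 + j5092 → |·| ≈ 6054.8, ∠ ≈ 122.76°
∠L = 87.74° − 122.76° = -35.02°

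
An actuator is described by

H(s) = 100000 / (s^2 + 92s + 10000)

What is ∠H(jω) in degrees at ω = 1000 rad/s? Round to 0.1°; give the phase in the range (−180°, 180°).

-174.7°

At s = jω = j1000:
quadratic: (j1000)² + 92·j1000 + 10000 = -990000 + j92000 → |·| ≈ 9.9427e+05, ∠ ≈ 174.69°
∠H = 0.00° − 174.69° = -174.69°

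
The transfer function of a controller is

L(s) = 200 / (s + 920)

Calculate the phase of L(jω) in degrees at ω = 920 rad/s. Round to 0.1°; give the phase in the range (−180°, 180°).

Substitute s = j920:
Numerator: 200 = 200 + j0
Denominator: (j920) + 920 = 920 + j920
|N| = √(200² + 0²) ≈ 200, ∠N ≈ 0.00°
|D| = √(920² + 920²) ≈ 1301.1, ∠D ≈ 45.00°
∠L = 0.00° − 45.00° = -45.00°

-45.0°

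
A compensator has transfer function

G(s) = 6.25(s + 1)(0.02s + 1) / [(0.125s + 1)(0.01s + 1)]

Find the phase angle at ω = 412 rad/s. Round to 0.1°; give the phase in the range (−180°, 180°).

7.7°

At ω = 412 rad/s:
zero (1 + j412·1) = 1 + j412 → |·| ≈ 412, ∠ ≈ 89.86°
zero (1 + j412·0.02) = 1 + j8.24 → |·| ≈ 8.3005, ∠ ≈ 83.08°
pole (1 + j412·0.125) = 1 + j51.5 → |·| ≈ 51.51, ∠ ≈ 88.89°
pole (1 + j412·0.01) = 1 + j4.12 → |·| ≈ 4.2396, ∠ ≈ 76.36°
∠G = (89.86° + 83.08°) − (88.89° + 76.36°) = 7.69°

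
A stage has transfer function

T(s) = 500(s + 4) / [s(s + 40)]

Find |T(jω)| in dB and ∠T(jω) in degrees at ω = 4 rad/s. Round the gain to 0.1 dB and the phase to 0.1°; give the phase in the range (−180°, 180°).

24.9 dB, -50.7°

At s = jω = j4:
zero (s+4): 4 + j4 → |·| = √(4²+4²) = √32 ≈ 5.6569, ∠ = arctan(4/4) ≈ 45.00°
pole (s+40): 40 + j4 → |·| = √(40²+4²) = √1616 ≈ 40.2, ∠ = arctan(4/40) ≈ 5.71°
pole at origin: |s| = 4, ∠ = 90.00° (in denominator)
|T| = 500 · 5.6569 / 160.8 ≈ 17.59
Gain = 20 log₁₀(17.59) ≈ 24.91 dB
∠T = 45.00° − 95.71° = -50.71°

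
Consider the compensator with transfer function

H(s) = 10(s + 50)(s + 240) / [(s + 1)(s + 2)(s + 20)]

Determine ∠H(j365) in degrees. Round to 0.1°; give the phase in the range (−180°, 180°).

At s = jω = j365:
zero (s+50): 50 + j365 → |·| = √(50²+365²) = √135725 ≈ 368.41, ∠ = arctan(365/50) ≈ 82.20°
zero (s+240): 240 + j365 → |·| = √(240²+365²) = √190825 ≈ 436.84, ∠ = arctan(365/240) ≈ 56.67°
pole (s+1): 1 + j365 → |·| = √(1²+365²) = √133226 ≈ 365, ∠ = arctan(365/1) ≈ 89.84°
pole (s+2): 2 + j365 → |·| = √(2²+365²) = √133229 ≈ 365.01, ∠ = arctan(365/2) ≈ 89.69°
pole (s+20): 20 + j365 → |·| = √(20²+365²) = √133625 ≈ 365.55, ∠ = arctan(365/20) ≈ 86.86°
∠H = 138.87° − 266.39° = -127.52°

-127.5°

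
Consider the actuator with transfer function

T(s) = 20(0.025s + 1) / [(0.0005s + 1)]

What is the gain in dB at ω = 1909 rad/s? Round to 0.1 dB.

At ω = 1909 rad/s:
zero (1 + j1909·0.025) = 1 + j47.725 → |·| ≈ 47.735, ∠ ≈ 88.80°
pole (1 + j1909·0.0005) = 1 + j0.9545 → |·| ≈ 1.3824, ∠ ≈ 43.67°
|T| = 20 · 47.735 / (1.3824) ≈ 690.61
Gain = 20 log₁₀(690.61) ≈ 56.78 dB

56.8 dB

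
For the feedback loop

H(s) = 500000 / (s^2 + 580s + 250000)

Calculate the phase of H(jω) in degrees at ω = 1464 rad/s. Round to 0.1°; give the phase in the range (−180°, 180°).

-155.8°

At s = jω = j1464:
quadratic: (j1464)² + 580·j1464 + 250000 = -1893296 + j849120 → |·| ≈ 2.075e+06, ∠ ≈ 155.84°
∠H = 0.00° − 155.84° = -155.84°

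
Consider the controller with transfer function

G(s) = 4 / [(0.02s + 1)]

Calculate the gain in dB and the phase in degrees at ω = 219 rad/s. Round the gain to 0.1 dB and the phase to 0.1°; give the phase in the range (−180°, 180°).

At ω = 219 rad/s:
pole (1 + j219·0.02) = 1 + j4.38 → |·| ≈ 4.4927, ∠ ≈ 77.14°
|G| = 4 · 1 / (4.4927) ≈ 0.89033
Gain = 20 log₁₀(0.89033) ≈ -1.01 dB
∠G = (0°) − (77.14°) = -77.14°

-1.0 dB, -77.1°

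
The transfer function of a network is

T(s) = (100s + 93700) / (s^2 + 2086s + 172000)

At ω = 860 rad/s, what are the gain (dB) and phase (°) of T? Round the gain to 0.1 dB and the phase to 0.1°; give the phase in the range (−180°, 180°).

Substitute s = j860:
Numerator: 100(j860) + 93700 = 93700 + j86000
Denominator: (j860)^2 + 2086(j860) + 172000 = -567600 + j1793960
|N| = √(93700² + 86000²) ≈ 1.2718e+05, ∠N ≈ 42.55°
|D| = √(567600² + 1793960²) ≈ 1.8816e+06, ∠D ≈ 107.56°
|T| = 1.2718e+05 / 1.8816e+06 ≈ 0.067591
Gain = 20 log₁₀(0.067591) ≈ -23.40 dB
∠T = 42.55° − 107.56° = -65.01°

-23.4 dB, -65.0°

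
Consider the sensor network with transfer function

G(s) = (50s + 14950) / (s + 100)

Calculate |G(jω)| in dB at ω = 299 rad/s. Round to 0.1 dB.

36.5 dB

Substitute s = j299:
Numerator: 50(j299) + 14950 = 14950 + j14950
Denominator: (j299) + 100 = 100 + j299
|N| = √(14950² + 14950²) ≈ 21142, ∠N ≈ 45.00°
|D| = √(100² + 299²) ≈ 315.28, ∠D ≈ 71.51°
|G| = 21142 / 315.28 ≈ 67.058
Gain = 20 log₁₀(67.058) ≈ 36.53 dB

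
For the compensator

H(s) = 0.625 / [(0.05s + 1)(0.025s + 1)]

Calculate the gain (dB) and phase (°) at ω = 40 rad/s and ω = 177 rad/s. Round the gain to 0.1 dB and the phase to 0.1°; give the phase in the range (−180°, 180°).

ω = 40: -14.1 dB, -108.4°; ω = 177: -36.2 dB, -160.8°

At ω = 40 rad/s:
pole (1 + j40·0.05) = 1 + j2 → |·| ≈ 2.2361, ∠ ≈ 63.43°
pole (1 + j40·0.025) = 1 + j1 → |·| ≈ 1.4142, ∠ ≈ 45.00°
|H| = 0.625 · 1 / (2.2361 · 1.4142) ≈ 0.19764
Gain = 20 log₁₀(0.19764) ≈ -14.08 dB
∠H = (0°) − (63.43° + 45.00°) = -108.43°

At ω = 177 rad/s:
pole (1 + j177·0.05) = 1 + j8.85 → |·| ≈ 8.9063, ∠ ≈ 83.55°
pole (1 + j177·0.025) = 1 + j4.425 → |·| ≈ 4.5366, ∠ ≈ 77.27°
|H| = 0.625 · 1 / (8.9063 · 4.5366) ≈ 0.015469
Gain = 20 log₁₀(0.015469) ≈ -36.21 dB
∠H = (0°) − (83.55° + 77.27°) = -160.82°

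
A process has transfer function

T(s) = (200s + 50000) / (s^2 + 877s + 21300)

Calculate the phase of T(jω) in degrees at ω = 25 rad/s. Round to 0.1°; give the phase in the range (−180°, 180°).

Substitute s = j25:
Numerator: 200(j25) + 50000 = 50000 + j5000
Denominator: (j25)^2 + 877(j25) + 21300 = 20675 + j21925
|N| = √(50000² + 5000²) ≈ 50249, ∠N ≈ 5.71°
|D| = √(20675² + 21925²) ≈ 30136, ∠D ≈ 46.68°
∠T = 5.71° − 46.68° = -40.97°

-41.0°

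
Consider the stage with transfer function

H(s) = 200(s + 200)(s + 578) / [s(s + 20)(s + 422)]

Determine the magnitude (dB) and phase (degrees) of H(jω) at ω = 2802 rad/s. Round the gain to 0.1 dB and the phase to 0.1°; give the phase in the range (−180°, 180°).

At s = jω = j2802:
zero (s+200): 200 + j2802 → |·| = √(200²+2802²) = √7891204 ≈ 2809.1, ∠ = arctan(2802/200) ≈ 85.92°
zero (s+578): 578 + j2802 → |·| = √(578²+2802²) = √8185288 ≈ 2861, ∠ = arctan(2802/578) ≈ 78.34°
pole (s+20): 20 + j2802 → |·| = √(20²+2802²) = √7851604 ≈ 2802.1, ∠ = arctan(2802/20) ≈ 89.59°
pole (s+422): 422 + j2802 → |·| = √(422²+2802²) = √8029288 ≈ 2833.6, ∠ = arctan(2802/422) ≈ 81.44°
pole at origin: |s| = 2802, ∠ = 90.00° (in denominator)
|H| = 200 · 8.0368e+06 / 2.2248e+10 ≈ 0.072247
Gain = 20 log₁₀(0.072247) ≈ -22.82 dB
∠H = 164.26° − 261.03° = -96.77°

-22.8 dB, -96.8°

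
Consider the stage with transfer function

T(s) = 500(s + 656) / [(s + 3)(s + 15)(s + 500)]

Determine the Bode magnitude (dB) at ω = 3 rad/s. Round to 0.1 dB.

20.1 dB

At s = jω = j3:
zero (s+656): 656 + j3 → |·| = √(656²+3²) = √430345 ≈ 656.01, ∠ = arctan(3/656) ≈ 0.26°
pole (s+3): 3 + j3 → |·| = √(3²+3²) = √18 ≈ 4.2426, ∠ = arctan(3/3) ≈ 45.00°
pole (s+15): 15 + j3 → |·| = √(15²+3²) = √234 ≈ 15.297, ∠ = arctan(3/15) ≈ 11.31°
pole (s+500): 500 + j3 → |·| = √(500²+3²) = √250009 ≈ 500.01, ∠ = arctan(3/500) ≈ 0.34°
|T| = 500 · 656.01 / 32450 ≈ 10.108
Gain = 20 log₁₀(10.108) ≈ 20.09 dB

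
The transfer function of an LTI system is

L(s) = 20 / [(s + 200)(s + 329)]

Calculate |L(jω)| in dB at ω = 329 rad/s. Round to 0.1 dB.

At s = jω = j329:
pole (s+200): 200 + j329 → |·| = √(200²+329²) = √148241 ≈ 385.02, ∠ = arctan(329/200) ≈ 58.70°
pole (s+329): 329 + j329 → |·| = √(329²+329²) = √216482 ≈ 465.28, ∠ = arctan(329/329) ≈ 45.00°
|L| = 20 / 1.7914e+05 ≈ 0.00011164
Gain = 20 log₁₀(0.00011164) ≈ -79.04 dB

-79.0 dB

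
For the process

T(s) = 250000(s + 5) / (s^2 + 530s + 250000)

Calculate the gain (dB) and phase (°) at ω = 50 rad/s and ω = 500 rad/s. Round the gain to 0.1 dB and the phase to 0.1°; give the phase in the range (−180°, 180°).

ω = 50: 34.1 dB, 78.2°; ω = 500: 53.5 dB, -0.6°

At s = jω = j50:
zero (s+5): 5 + j50 → |·| = √(5²+50²) = √2525 ≈ 50.249, ∠ = arctan(50/5) ≈ 84.29°
quadratic: (j50)² + 530·j50 + 250000 = 247500 + j26500 → |·| ≈ 2.4891e+05, ∠ ≈ 6.11°
|T| = 250000 · 50.249 / 2.4891e+05 ≈ 50.469
Gain = 20 log₁₀(50.469) ≈ 34.06 dB
∠T = 84.29° − 6.11° = 78.18°

At s = jω = j500:
zero (s+5): 5 + j500 → |·| = √(5²+500²) = √250025 ≈ 500.02, ∠ = arctan(500/5) ≈ 89.43°
quadratic: (j500)² + 530·j500 + 250000 = 0 + j265000 → |·| ≈ 2.65e+05, ∠ ≈ 90.00°
|T| = 250000 · 500.02 / 2.65e+05 ≈ 471.72
Gain = 20 log₁₀(471.72) ≈ 53.47 dB
∠T = 89.43° − 90.00° = -0.57°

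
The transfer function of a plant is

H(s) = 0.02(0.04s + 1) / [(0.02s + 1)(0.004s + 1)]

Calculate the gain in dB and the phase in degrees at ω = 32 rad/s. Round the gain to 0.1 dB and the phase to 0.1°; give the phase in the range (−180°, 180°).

At ω = 32 rad/s:
zero (1 + j32·0.04) = 1 + j1.28 → |·| ≈ 1.6243, ∠ ≈ 52.00°
pole (1 + j32·0.02) = 1 + j0.64 → |·| ≈ 1.1873, ∠ ≈ 32.62°
pole (1 + j32·0.004) = 1 + j0.128 → |·| ≈ 1.0082, ∠ ≈ 7.29°
|H| = 0.02 · 1.6243 / (1.1873 · 1.0082) ≈ 0.027139
Gain = 20 log₁₀(0.027139) ≈ -31.33 dB
∠H = (52.00°) − (32.62° + 7.29°) = 12.09°

-31.3 dB, 12.1°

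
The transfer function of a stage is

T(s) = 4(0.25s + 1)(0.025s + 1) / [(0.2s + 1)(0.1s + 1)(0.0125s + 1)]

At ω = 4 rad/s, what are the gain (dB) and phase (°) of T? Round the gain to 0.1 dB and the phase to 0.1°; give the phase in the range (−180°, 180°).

12.3 dB, -12.6°

At ω = 4 rad/s:
zero (1 + j4·0.25) = 1 + j1 → |·| ≈ 1.4142, ∠ ≈ 45.00°
zero (1 + j4·0.025) = 1 + j0.1 → |·| ≈ 1.005, ∠ ≈ 5.71°
pole (1 + j4·0.2) = 1 + j0.8 → |·| ≈ 1.2806, ∠ ≈ 38.66°
pole (1 + j4·0.1) = 1 + j0.4 → |·| ≈ 1.077, ∠ ≈ 21.80°
pole (1 + j4·0.0125) = 1 + j0.05 → |·| ≈ 1.0012, ∠ ≈ 2.86°
|T| = 4 · 1.4142 · 1.005 / (1.2806 · 1.077 · 1.0012) ≈ 4.1171
Gain = 20 log₁₀(4.1171) ≈ 12.29 dB
∠T = (45.00° + 5.71°) − (38.66° + 21.80° + 2.86°) = -12.61°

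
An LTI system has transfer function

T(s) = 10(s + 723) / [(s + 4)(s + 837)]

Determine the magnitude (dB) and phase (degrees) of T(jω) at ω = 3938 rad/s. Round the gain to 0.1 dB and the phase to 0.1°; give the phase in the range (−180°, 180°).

-52.0 dB, -88.3°

At s = jω = j3938:
zero (s+723): 723 + j3938 → |·| = √(723²+3938²) = √16030573 ≈ 4003.8, ∠ = arctan(3938/723) ≈ 79.60°
pole (s+4): 4 + j3938 → |·| = √(4²+3938²) = √15507860 ≈ 3938, ∠ = arctan(3938/4) ≈ 89.94°
pole (s+837): 837 + j3938 → |·| = √(837²+3938²) = √16208413 ≈ 4026, ∠ = arctan(3938/837) ≈ 78.00°
|T| = 10 · 4003.8 / 1.5854e+07 ≈ 0.0025254
Gain = 20 log₁₀(0.0025254) ≈ -51.95 dB
∠T = 79.60° − 167.94° = -88.34°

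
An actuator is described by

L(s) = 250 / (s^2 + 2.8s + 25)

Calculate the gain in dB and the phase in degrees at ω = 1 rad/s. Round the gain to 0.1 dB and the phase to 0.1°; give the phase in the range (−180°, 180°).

20.3 dB, -6.7°

At s = jω = j1:
quadratic: (j1)² + 2.8·j1 + 25 = 24 + j2.8 → |·| ≈ 24.163, ∠ ≈ 6.65°
|L| = 250 / 24.163 ≈ 10.346
Gain = 20 log₁₀(10.346) ≈ 20.30 dB
∠L = 0.00° − 6.65° = -6.65°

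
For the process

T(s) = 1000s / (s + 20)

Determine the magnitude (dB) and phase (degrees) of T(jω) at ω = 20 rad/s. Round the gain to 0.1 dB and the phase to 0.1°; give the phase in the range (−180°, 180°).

At s = jω = j20:
zero at origin: s = j20 → |·| = 20, ∠ = 90.00°
pole (s+20): 20 + j20 → |·| = √(20²+20²) = √800 ≈ 28.284, ∠ = arctan(20/20) ≈ 45.00°
|T| = 1000 · 20 / 28.284 ≈ 707.11
Gain = 20 log₁₀(707.11) ≈ 56.99 dB
∠T = 90.00° − 45.00° = 45.00°

57.0 dB, 45.0°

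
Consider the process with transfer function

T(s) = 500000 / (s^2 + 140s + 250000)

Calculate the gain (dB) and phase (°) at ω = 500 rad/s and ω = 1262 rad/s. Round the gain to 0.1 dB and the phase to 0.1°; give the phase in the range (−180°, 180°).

ω = 500: 17.1 dB, -90.0°; ω = 1262: -8.7 dB, -172.5°

At s = jω = j500:
quadratic: (j500)² + 140·j500 + 250000 = 0 + j70000 → |·| ≈ 70000, ∠ ≈ 90.00°
|T| = 500000 / 70000 ≈ 7.1429
Gain = 20 log₁₀(7.1429) ≈ 17.08 dB
∠T = 0.00° − 90.00° = -90.00°

At s = jω = j1262:
quadratic: (j1262)² + 140·j1262 + 250000 = -1342644 + j176680 → |·| ≈ 1.3542e+06, ∠ ≈ 172.50°
|T| = 500000 / 1.3542e+06 ≈ 0.36922
Gain = 20 log₁₀(0.36922) ≈ -8.65 dB
∠T = 0.00° − 172.50° = -172.50°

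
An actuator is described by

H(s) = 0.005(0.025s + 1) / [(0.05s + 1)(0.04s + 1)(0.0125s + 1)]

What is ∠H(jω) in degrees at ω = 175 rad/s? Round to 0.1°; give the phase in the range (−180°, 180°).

-153.7°

At ω = 175 rad/s:
zero (1 + j175·0.025) = 1 + j4.375 → |·| ≈ 4.4878, ∠ ≈ 77.12°
pole (1 + j175·0.05) = 1 + j8.75 → |·| ≈ 8.807, ∠ ≈ 83.48°
pole (1 + j175·0.04) = 1 + j7 → |·| ≈ 7.0711, ∠ ≈ 81.87°
pole (1 + j175·0.0125) = 1 + j2.1875 → |·| ≈ 2.4052, ∠ ≈ 65.43°
∠H = (77.12°) − (83.48° + 81.87° + 65.43°) = -153.66°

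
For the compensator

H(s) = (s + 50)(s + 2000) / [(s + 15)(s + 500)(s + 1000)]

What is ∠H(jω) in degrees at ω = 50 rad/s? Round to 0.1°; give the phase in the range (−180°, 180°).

-35.4°

At s = jω = j50:
zero (s+50): 50 + j50 → |·| = √(50²+50²) = √5000 ≈ 70.711, ∠ = arctan(50/50) ≈ 45.00°
zero (s+2000): 2000 + j50 → |·| = √(2000²+50²) = √4002500 ≈ 2000.6, ∠ = arctan(50/2000) ≈ 1.43°
pole (s+15): 15 + j50 → |·| = √(15²+50²) = √2725 ≈ 52.202, ∠ = arctan(50/15) ≈ 73.30°
pole (s+500): 500 + j50 → |·| = √(500²+50²) = √252500 ≈ 502.49, ∠ = arctan(50/500) ≈ 5.71°
pole (s+1000): 1000 + j50 → |·| = √(1000²+50²) = √1002500 ≈ 1001.2, ∠ = arctan(50/1000) ≈ 2.86°
∠H = 46.43° − 81.87° = -35.44°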